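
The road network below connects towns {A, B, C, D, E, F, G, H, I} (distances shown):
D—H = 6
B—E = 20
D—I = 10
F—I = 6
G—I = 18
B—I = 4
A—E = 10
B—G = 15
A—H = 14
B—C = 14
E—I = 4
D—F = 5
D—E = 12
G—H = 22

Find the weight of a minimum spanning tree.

64

Prim's algorithm from H:
Step 1: frontier [D—H 6, A—H 14, G—H 22] → take D—H (6); add D.
Step 2: frontier [D—F 5, D—I 10, D—E 12, A—H 14, G—H 22] → take D—F (5); add F.
Step 3: frontier [D—I 10, D—E 12, F—I 6, A—H 14, G—H 22] → take F—I (6); add I.
Step 4: frontier [D—E 12, A—H 14, G—H 22, B—I 4, E—I 4, G—I 18] → take B—I (4); add B.
Step 5: frontier [B—C 14, B—G 15, B—E 20, D—E 12, A—H 14, G—H 22, E—I 4, G—I 18] → take E—I (4); add E.
Step 6: frontier [B—C 14, B—G 15, A—E 10, A—H 14, G—H 22, G—I 18] → take A—E (10); add A.
Step 7: frontier [B—C 14, B—G 15, G—H 22, G—I 18] → take B—C (14); add C.
Step 8: frontier [B—G 15, G—H 22, G—I 18] → take B—G (15); add G.
MST edges: D—H, D—F, F—I, B—I, E—I, A—E, B—C, B—G; total weight 6+5+6+4+4+10+14+15 = 64.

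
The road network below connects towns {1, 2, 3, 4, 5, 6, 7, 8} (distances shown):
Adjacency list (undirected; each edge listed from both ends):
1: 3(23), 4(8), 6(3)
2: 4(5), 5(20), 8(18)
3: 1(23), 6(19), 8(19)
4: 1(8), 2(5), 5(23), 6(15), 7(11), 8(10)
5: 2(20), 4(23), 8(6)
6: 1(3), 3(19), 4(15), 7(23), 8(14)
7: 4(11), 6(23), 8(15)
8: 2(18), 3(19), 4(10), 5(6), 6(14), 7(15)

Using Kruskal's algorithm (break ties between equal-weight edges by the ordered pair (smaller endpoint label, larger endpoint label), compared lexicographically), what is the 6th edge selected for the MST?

4-7

Kruskal's algorithm — process edges by increasing weight (ties by edge label):
1-6 (3): add — endpoints in different components.
2-4 (5): add — endpoints in different components.
5-8 (6): add — endpoints in different components.
1-4 (8): add — endpoints in different components.
4-8 (10): add — endpoints in different components.
4-7 (11): add — endpoints in different components.
6-8 (14): skip — 6 and 8 already connected.
4-6 (15): skip — 4 and 6 already connected.
7-8 (15): skip — 7 and 8 already connected.
2-8 (18): skip — 2 and 8 already connected.
3-6 (19): add — endpoints in different components.
The 6th edge added is 4-7.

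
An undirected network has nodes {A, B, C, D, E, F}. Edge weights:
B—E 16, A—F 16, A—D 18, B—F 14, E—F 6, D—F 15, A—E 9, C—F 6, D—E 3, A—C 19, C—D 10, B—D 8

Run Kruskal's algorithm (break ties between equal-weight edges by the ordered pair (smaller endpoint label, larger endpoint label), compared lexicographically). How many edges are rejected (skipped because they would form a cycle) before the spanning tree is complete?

Sort edges by weight, then run Kruskal:
D—E (3): add — endpoints in different components.
C—F (6): add — endpoints in different components.
E—F (6): add — endpoints in different components.
B—D (8): add — endpoints in different components.
A—E (9): add — endpoints in different components.
Edges rejected before the tree was complete: 0.

0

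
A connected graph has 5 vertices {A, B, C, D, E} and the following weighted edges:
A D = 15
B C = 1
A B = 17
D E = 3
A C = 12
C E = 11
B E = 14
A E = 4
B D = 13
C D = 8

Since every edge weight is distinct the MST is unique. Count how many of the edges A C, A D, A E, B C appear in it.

Kruskal: consider edges lightest-first.
B C (1): add. Components now {A} {B,C} {D} {E}
D E (3): add. Components now {A} {B,C} {D,E}
A E (4): add. Components now {A,D,E} {B,C}
C D (8): add. Components now {A,B,C,D,E}
MST edge set: {B C, D E, A E, C D}.
Of the listed edges, {A E, B C} are in the MST → 2.

2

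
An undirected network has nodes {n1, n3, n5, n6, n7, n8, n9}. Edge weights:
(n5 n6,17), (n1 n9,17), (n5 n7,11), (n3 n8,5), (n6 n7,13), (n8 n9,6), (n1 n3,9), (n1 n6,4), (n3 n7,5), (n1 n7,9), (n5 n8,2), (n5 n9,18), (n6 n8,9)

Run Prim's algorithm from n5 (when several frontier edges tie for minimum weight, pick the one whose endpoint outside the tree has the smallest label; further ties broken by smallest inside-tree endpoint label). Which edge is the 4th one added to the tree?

Grow the tree from n5 using Prim:
Step 1: frontier [n5 n8 2, n5 n7 11, n5 n6 17, n5 n9 18] → take n5 n8 (2); add n8.
Step 2: frontier [n5 n7 11, n5 n6 17, n5 n9 18, n3 n8 5, n8 n9 6, n6 n8 9] → take n3 n8 (5); add n3.
Step 3: frontier [n3 n7 5, n1 n3 9, n5 n7 11, n5 n6 17, n5 n9 18, n8 n9 6, n6 n8 9] → take n3 n7 (5); add n7.
Step 4: frontier [n1 n3 9, n5 n6 17, n5 n9 18, n1 n7 9, n6 n7 13, n8 n9 6, n6 n8 9] → take n8 n9 (6); add n9.
Step 5: frontier [n1 n3 9, n5 n6 17, n1 n7 9, n6 n7 13, n6 n8 9, n1 n9 17] → take n1 n3 (9); add n1.
Step 6: frontier [n1 n6 4, n5 n6 17, n6 n7 13, n6 n8 9] → take n1 n6 (4); add n6.
The 4th edge added is n8 n9.

n8-n9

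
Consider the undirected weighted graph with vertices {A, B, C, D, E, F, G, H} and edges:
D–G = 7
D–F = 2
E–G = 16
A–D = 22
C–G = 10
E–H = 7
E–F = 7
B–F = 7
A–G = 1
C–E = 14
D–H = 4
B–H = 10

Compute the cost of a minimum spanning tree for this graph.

38

Kruskal's algorithm — process edges by increasing weight (ties by edge label):
A–G (1): add — endpoints in different components.
D–F (2): add — endpoints in different components.
D–H (4): add — endpoints in different components.
B–F (7): add — endpoints in different components.
D–G (7): add — endpoints in different components.
E–F (7): add — endpoints in different components.
E–H (7): skip — E and H already connected.
B–H (10): skip — B and H already connected.
C–G (10): add — endpoints in different components.
MST edges: A–G, D–F, D–H, B–F, D–G, E–F, C–G; total weight 1+2+4+7+7+7+10 = 38.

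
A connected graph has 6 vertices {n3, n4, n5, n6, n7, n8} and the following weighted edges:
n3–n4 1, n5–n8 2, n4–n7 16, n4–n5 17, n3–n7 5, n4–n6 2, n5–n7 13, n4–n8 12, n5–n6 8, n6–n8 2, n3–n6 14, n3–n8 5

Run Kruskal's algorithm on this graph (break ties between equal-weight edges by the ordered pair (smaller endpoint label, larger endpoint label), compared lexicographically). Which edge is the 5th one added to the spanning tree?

n3-n7

Sort edges by weight, then run Kruskal:
n3–n4 (1): add. Components now {n3,n4} {n5} {n8} {n6} {n7}
n4–n6 (2): add. Components now {n3,n4,n6} {n5} {n8} {n7}
n5–n8 (2): add. Components now {n3,n4,n6} {n5,n8} {n7}
n6–n8 (2): add. Components now {n3,n4,n5,n6,n8} {n7}
n3–n7 (5): add. Components now {n3,n4,n5,n6,n7,n8}
The 5th edge added is n3–n7.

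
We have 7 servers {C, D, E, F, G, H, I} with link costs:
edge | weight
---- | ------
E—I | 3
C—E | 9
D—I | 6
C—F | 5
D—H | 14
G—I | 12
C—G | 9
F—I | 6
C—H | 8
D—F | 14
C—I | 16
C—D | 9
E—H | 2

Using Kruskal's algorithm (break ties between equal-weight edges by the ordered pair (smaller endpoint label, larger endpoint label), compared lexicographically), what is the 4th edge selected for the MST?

D-I

Kruskal: consider edges lightest-first.
E—H (2): add — endpoints in different components.
E—I (3): add — endpoints in different components.
C—F (5): add — endpoints in different components.
D—I (6): add — endpoints in different components.
F—I (6): add — endpoints in different components.
C—H (8): skip — C and H already connected.
C—D (9): skip — C and D already connected.
C—E (9): skip — C and E already connected.
C—G (9): add — endpoints in different components.
The 4th edge added is D—I.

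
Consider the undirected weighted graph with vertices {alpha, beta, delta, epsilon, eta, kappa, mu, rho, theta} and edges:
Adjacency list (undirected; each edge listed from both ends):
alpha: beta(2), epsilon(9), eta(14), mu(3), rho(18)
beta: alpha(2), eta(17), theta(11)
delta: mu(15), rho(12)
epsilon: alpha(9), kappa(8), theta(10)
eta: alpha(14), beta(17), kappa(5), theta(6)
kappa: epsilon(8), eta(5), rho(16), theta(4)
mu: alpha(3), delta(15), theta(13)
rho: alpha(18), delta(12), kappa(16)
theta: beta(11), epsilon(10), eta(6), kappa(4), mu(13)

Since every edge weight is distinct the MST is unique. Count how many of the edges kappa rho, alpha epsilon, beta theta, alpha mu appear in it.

2

Kruskal's algorithm — process edges by increasing weight (ties by edge label):
alpha beta (2): add — endpoints in different components.
alpha mu (3): add — endpoints in different components.
kappa theta (4): add — endpoints in different components.
eta kappa (5): add — endpoints in different components.
eta theta (6): skip — eta and theta already connected.
epsilon kappa (8): add — endpoints in different components.
alpha epsilon (9): add — endpoints in different components.
epsilon theta (10): skip — theta and epsilon already connected.
beta theta (11): skip — beta and theta already connected.
delta rho (12): add — endpoints in different components.
mu theta (13): skip — mu and theta already connected.
alpha eta (14): skip — eta and alpha already connected.
delta mu (15): add — endpoints in different components.
MST edge set: {alpha beta, alpha mu, kappa theta, eta kappa, epsilon kappa, alpha epsilon, delta rho, delta mu}.
Of the listed edges, {alpha epsilon, alpha mu} are in the MST → 2.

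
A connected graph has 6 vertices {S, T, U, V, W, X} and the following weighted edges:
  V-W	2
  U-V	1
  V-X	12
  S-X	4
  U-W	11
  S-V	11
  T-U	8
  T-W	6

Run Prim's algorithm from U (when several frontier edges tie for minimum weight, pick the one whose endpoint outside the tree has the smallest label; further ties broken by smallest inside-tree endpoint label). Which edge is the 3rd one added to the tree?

Prim's algorithm from U:
Step 1: frontier [U-V 1, T-U 8, U-W 11] → take U-V (1); add V.
Step 2: frontier [T-U 8, U-W 11, V-W 2, S-V 11, V-X 12] → take V-W (2); add W.
Step 3: frontier [T-U 8, S-V 11, V-X 12, T-W 6] → take T-W (6); add T.
Step 4: frontier [S-V 11, V-X 12] → take S-V (11); add S.
Step 5: frontier [S-X 4, V-X 12] → take S-X (4); add X.
The 3rd edge added is T-W.

T-W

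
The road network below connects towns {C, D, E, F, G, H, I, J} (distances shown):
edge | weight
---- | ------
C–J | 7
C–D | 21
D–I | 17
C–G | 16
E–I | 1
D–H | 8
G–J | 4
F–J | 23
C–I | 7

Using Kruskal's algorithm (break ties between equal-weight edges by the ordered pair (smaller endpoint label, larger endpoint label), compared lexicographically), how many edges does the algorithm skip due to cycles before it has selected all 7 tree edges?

2

Sort edges by weight, then run Kruskal:
E–I (1): add — endpoints in different components.
G–J (4): add — endpoints in different components.
C–I (7): add — endpoints in different components.
C–J (7): add — endpoints in different components.
D–H (8): add — endpoints in different components.
C–G (16): skip — C and G already connected.
D–I (17): add — endpoints in different components.
C–D (21): skip — C and D already connected.
F–J (23): add — endpoints in different components.
Edges rejected before the tree was complete: 2.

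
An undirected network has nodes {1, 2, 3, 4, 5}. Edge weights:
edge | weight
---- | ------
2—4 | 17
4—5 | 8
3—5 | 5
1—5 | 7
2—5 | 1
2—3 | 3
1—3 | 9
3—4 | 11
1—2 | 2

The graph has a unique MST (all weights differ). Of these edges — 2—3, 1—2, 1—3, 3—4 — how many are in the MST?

Kruskal: consider edges lightest-first.
2—5 (1): add. Components now {1} {2,5} {3} {4}
1—2 (2): add. Components now {1,2,5} {3} {4}
2—3 (3): add. Components now {1,2,3,5} {4}
3—5 (5): skip — 3 and 5 already connected.
1—5 (7): skip — 1 and 5 already connected.
4—5 (8): add. Components now {1,2,3,4,5}
MST edge set: {2—5, 1—2, 2—3, 4—5}.
Of the listed edges, {2—3, 1—2} are in the MST → 2.

2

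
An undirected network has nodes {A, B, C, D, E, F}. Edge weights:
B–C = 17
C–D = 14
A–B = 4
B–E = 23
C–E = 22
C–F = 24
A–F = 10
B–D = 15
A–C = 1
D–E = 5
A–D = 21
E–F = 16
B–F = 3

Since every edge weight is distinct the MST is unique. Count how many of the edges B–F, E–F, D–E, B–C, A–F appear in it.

Kruskal: consider edges lightest-first.
A–C (1): add — endpoints in different components.
B–F (3): add — endpoints in different components.
A–B (4): add — endpoints in different components.
D–E (5): add — endpoints in different components.
A–F (10): skip — A and F already connected.
C–D (14): add — endpoints in different components.
MST edge set: {A–C, B–F, A–B, D–E, C–D}.
Of the listed edges, {B–F, D–E} are in the MST → 2.

2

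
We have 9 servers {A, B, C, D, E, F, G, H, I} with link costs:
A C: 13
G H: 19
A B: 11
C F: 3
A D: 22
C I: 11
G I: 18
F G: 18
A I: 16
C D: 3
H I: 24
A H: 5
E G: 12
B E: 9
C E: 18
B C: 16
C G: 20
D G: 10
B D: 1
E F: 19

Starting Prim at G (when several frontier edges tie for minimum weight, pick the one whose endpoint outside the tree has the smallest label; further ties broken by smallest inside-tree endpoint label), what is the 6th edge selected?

A-B

Prim's algorithm from G:
Step 1: cheapest edge leaving the tree is D G (10); add D.
Step 2: cheapest edge leaving the tree is B D (1); add B.
Step 3: cheapest edge leaving the tree is C D (3); add C.
Step 4: cheapest edge leaving the tree is C F (3); add F.
Step 5: cheapest edge leaving the tree is B E (9); add E.
Step 6: cheapest edge leaving the tree is A B (11); add A.
Step 7: cheapest edge leaving the tree is A H (5); add H.
Step 8: cheapest edge leaving the tree is C I (11); add I.
The 6th edge added is A B.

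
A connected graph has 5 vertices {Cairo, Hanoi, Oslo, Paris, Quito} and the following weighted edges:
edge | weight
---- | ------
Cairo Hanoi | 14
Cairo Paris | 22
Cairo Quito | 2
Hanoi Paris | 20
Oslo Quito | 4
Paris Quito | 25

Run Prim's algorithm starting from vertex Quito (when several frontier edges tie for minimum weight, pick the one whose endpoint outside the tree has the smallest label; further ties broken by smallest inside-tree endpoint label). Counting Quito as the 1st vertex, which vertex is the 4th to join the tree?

Hanoi

Prim's algorithm from Quito:
Step 1: frontier [Cairo Quito 2, Oslo Quito 4, Paris Quito 25] → take Cairo Quito (2); add Cairo.
Step 2: frontier [Cairo Hanoi 14, Cairo Paris 22, Oslo Quito 4, Paris Quito 25] → take Oslo Quito (4); add Oslo.
Step 3: frontier [Cairo Hanoi 14, Cairo Paris 22, Paris Quito 25] → take Cairo Hanoi (14); add Hanoi.
Step 4: frontier [Cairo Paris 22, Hanoi Paris 20, Paris Quito 25] → take Hanoi Paris (20); add Paris.
Vertex order: Quito, Cairo, Oslo, Hanoi, Paris. The 4th vertex is Hanoi.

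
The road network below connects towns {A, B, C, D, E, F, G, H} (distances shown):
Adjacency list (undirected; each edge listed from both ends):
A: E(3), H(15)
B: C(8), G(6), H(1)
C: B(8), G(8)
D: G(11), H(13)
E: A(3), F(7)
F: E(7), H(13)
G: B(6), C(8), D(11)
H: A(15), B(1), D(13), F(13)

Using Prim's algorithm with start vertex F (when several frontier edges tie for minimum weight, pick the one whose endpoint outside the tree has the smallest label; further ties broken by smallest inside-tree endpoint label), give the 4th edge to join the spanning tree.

Grow the tree from F using Prim:
Step 1: frontier [E F 7, F H 13] → take E F (7); add E.
Step 2: frontier [A E 3, F H 13] → take A E (3); add A.
Step 3: frontier [A H 15, F H 13] → take F H (13); add H.
Step 4: frontier [B H 1, D H 13] → take B H (1); add B.
Step 5: frontier [B G 6, B C 8, D H 13] → take B G (6); add G.
Step 6: frontier [B C 8, C G 8, D G 11, D H 13] → take B C (8); add C.
Step 7: frontier [D G 11, D H 13] → take D G (11); add D.
The 4th edge added is B H.

B-H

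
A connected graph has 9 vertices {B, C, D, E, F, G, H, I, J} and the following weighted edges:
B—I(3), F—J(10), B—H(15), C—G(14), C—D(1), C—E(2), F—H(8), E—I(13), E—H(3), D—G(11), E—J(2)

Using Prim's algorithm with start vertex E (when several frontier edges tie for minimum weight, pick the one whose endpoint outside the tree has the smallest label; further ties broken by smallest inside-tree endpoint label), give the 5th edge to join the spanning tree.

Grow the tree from E using Prim:
Step 1: frontier [C—E 2, E—J 2, E—H 3, E—I 13] → take C—E (2); add C.
Step 2: frontier [C—D 1, C—G 14, E—J 2, E—H 3, E—I 13] → take C—D (1); add D.
Step 3: frontier [C—G 14, D—G 11, E—J 2, E—H 3, E—I 13] → take E—J (2); add J.
Step 4: frontier [C—G 14, D—G 11, E—H 3, E—I 13, F—J 10] → take E—H (3); add H.
Step 5: frontier [C—G 14, D—G 11, E—I 13, F—H 8, B—H 15, F—J 10] → take F—H (8); add F.
Step 6: frontier [C—G 14, D—G 11, E—I 13, B—H 15] → take D—G (11); add G.
Step 7: frontier [E—I 13, B—H 15] → take E—I (13); add I.
Step 8: frontier [B—H 15, B—I 3] → take B—I (3); add B.
The 5th edge added is F—H.

F-H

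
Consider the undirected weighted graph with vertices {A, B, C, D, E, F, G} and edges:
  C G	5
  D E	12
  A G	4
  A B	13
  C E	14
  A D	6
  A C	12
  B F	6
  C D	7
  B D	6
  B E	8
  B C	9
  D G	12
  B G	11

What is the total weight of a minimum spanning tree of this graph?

Prim's algorithm from F:
Step 1: frontier [B F 6] → take B F (6); add B.
Step 2: frontier [B D 6, B E 8, B C 9, B G 11, A B 13] → take B D (6); add D.
Step 3: frontier [B E 8, B C 9, B G 11, A B 13, A D 6, C D 7, D E 12, D G 12] → take A D (6); add A.
Step 4: frontier [A G 4, A C 12, B E 8, B C 9, B G 11, C D 7, D E 12, D G 12] → take A G (4); add G.
Step 5: frontier [A C 12, B E 8, B C 9, C D 7, D E 12, C G 5] → take C G (5); add C.
Step 6: frontier [B E 8, C E 14, D E 12] → take B E (8); add E.
MST edges: B F, B D, A D, A G, C G, B E; total weight 6+6+6+4+5+8 = 35.

35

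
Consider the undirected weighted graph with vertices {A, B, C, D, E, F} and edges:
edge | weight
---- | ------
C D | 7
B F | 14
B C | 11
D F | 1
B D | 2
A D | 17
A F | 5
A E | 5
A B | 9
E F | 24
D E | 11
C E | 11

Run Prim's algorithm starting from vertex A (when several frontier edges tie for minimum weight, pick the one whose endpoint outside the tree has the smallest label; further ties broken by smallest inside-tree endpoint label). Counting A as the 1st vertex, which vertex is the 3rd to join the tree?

F

Prim's algorithm from A:
Step 1: cheapest edge leaving the tree is A E (5); add E.
Step 2: cheapest edge leaving the tree is A F (5); add F.
Step 3: cheapest edge leaving the tree is D F (1); add D.
Step 4: cheapest edge leaving the tree is B D (2); add B.
Step 5: cheapest edge leaving the tree is C D (7); add C.
Vertex order: A, E, F, D, B, C. The 3rd vertex is F.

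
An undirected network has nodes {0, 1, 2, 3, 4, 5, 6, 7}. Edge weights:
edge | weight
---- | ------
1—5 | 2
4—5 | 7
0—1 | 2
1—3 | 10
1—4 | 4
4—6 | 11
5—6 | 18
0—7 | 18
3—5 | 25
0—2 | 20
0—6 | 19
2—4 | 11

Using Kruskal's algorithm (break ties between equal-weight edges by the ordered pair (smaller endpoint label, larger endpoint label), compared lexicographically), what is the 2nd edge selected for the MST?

Kruskal: consider edges lightest-first.
0—1 (2): add — endpoints in different components.
1—5 (2): add — endpoints in different components.
1—4 (4): add — endpoints in different components.
4—5 (7): skip — 4 and 5 already connected.
1—3 (10): add — endpoints in different components.
2—4 (11): add — endpoints in different components.
4—6 (11): add — endpoints in different components.
0—7 (18): add — endpoints in different components.
The 2nd edge added is 1—5.

1-5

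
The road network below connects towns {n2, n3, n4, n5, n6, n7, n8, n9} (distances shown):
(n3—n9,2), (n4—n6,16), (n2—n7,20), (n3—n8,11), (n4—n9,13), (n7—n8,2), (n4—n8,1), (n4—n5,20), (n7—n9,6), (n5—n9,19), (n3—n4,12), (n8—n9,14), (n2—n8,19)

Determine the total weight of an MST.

65

Prim's algorithm from n8:
Step 1: frontier [n4—n8 1, n7—n8 2, n3—n8 11, n8—n9 14, n2—n8 19] → take n4—n8 (1); add n4.
Step 2: frontier [n3—n4 12, n4—n9 13, n4—n6 16, n4—n5 20, n7—n8 2, n3—n8 11, n8—n9 14, n2—n8 19] → take n7—n8 (2); add n7.
Step 3: frontier [n3—n4 12, n4—n9 13, n4—n6 16, n4—n5 20, n7—n9 6, n2—n7 20, n3—n8 11, n8—n9 14, n2—n8 19] → take n7—n9 (6); add n9.
Step 4: frontier [n3—n4 12, n4—n6 16, n4—n5 20, n2—n7 20, n3—n8 11, n2—n8 19, n3—n9 2, n5—n9 19] → take n3—n9 (2); add n3.
Step 5: frontier [n4—n6 16, n4—n5 20, n2—n7 20, n2—n8 19, n5—n9 19] → take n4—n6 (16); add n6.
Step 6: frontier [n4—n5 20, n2—n7 20, n2—n8 19, n5—n9 19] → take n2—n8 (19); add n2.
Step 7: frontier [n4—n5 20, n5—n9 19] → take n5—n9 (19); add n5.
MST edges: n4—n8, n7—n8, n7—n9, n3—n9, n4—n6, n2—n8, n5—n9; total weight 1+2+6+2+16+19+19 = 65.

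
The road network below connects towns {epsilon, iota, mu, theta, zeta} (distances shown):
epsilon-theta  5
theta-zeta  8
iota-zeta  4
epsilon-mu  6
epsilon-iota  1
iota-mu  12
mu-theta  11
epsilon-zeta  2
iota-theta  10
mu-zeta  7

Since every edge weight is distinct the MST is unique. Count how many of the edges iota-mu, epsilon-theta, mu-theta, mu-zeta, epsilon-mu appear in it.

Sort edges by weight, then run Kruskal:
epsilon-iota (1): add. Components now {theta} {epsilon,iota} {mu} {zeta}
epsilon-zeta (2): add. Components now {theta} {epsilon,iota,zeta} {mu}
iota-zeta (4): skip — iota and zeta already connected.
epsilon-theta (5): add. Components now {epsilon,iota,theta,zeta} {mu}
epsilon-mu (6): add. Components now {epsilon,iota,mu,theta,zeta}
MST edge set: {epsilon-iota, epsilon-zeta, epsilon-theta, epsilon-mu}.
Of the listed edges, {epsilon-theta, epsilon-mu} are in the MST → 2.

2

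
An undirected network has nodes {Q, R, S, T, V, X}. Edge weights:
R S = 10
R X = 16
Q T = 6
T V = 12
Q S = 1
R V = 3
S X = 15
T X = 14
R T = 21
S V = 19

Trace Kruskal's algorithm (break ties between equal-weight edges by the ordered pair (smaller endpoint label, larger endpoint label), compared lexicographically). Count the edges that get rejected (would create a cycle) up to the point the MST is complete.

1

Sort edges by weight, then run Kruskal:
Q S (1): add — endpoints in different components.
R V (3): add — endpoints in different components.
Q T (6): add — endpoints in different components.
R S (10): add — endpoints in different components.
T V (12): skip — V and T already connected.
T X (14): add — endpoints in different components.
Edges rejected before the tree was complete: 1.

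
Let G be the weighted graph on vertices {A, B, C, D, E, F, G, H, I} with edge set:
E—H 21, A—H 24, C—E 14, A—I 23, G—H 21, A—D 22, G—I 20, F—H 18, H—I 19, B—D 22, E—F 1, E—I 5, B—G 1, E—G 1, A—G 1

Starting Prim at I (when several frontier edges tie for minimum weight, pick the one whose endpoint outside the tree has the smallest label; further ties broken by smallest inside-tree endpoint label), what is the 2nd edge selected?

E-F

Prim, starting at I.
Step 1: cheapest edge leaving the tree is E—I (5); add E.
Step 2: cheapest edge leaving the tree is E—F (1); add F.
Step 3: cheapest edge leaving the tree is E—G (1); add G.
Step 4: cheapest edge leaving the tree is A—G (1); add A.
Step 5: cheapest edge leaving the tree is B—G (1); add B.
Step 6: cheapest edge leaving the tree is C—E (14); add C.
Step 7: cheapest edge leaving the tree is F—H (18); add H.
Step 8: cheapest edge leaving the tree is A—D (22); add D.
The 2nd edge added is E—F.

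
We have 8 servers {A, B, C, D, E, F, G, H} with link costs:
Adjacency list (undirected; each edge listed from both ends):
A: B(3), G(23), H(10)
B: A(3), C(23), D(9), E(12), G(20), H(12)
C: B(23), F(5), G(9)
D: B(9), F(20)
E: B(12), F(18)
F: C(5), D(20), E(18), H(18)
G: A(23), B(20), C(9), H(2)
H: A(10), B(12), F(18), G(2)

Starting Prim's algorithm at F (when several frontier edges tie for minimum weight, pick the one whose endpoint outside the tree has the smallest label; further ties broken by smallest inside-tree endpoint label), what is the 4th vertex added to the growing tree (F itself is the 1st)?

H

Grow the tree from F using Prim:
Step 1: frontier [C-F 5, E-F 18, F-H 18, D-F 20] → take C-F (5); add C.
Step 2: frontier [C-G 9, B-C 23, E-F 18, F-H 18, D-F 20] → take C-G (9); add G.
Step 3: frontier [B-C 23, E-F 18, F-H 18, D-F 20, G-H 2, B-G 20, A-G 23] → take G-H (2); add H.
Step 4: frontier [B-C 23, E-F 18, D-F 20, B-G 20, A-G 23, A-H 10, B-H 12] → take A-H (10); add A.
Step 5: frontier [A-B 3, B-C 23, E-F 18, D-F 20, B-G 20, B-H 12] → take A-B (3); add B.
Step 6: frontier [B-D 9, B-E 12, E-F 18, D-F 20] → take B-D (9); add D.
Step 7: frontier [B-E 12, E-F 18] → take B-E (12); add E.
Vertex order: F, C, G, H, A, B, D, E. The 4th vertex is H.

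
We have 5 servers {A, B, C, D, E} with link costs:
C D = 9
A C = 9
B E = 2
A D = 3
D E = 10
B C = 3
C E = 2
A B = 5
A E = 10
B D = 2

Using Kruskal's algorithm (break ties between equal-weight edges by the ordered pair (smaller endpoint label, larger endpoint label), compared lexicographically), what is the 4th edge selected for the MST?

Kruskal: consider edges lightest-first.
B D (2): add. Components now {A} {B,D} {C} {E}
B E (2): add. Components now {A} {B,D,E} {C}
C E (2): add. Components now {A} {B,C,D,E}
A D (3): add. Components now {A,B,C,D,E}
The 4th edge added is A D.

A-D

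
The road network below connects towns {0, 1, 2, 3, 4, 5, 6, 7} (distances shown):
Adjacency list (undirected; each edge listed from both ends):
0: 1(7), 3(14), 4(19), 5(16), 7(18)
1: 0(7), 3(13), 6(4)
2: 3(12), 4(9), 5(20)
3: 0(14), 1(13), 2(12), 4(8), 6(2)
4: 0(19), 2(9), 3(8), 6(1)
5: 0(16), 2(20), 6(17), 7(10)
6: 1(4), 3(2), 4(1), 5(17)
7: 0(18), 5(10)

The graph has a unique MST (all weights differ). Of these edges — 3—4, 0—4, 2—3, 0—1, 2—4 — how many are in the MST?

Sort edges by weight, then run Kruskal:
4—6 (1): add — endpoints in different components.
3—6 (2): add — endpoints in different components.
1—6 (4): add — endpoints in different components.
0—1 (7): add — endpoints in different components.
3—4 (8): skip — 3 and 4 already connected.
2—4 (9): add — endpoints in different components.
5—7 (10): add — endpoints in different components.
2—3 (12): skip — 2 and 3 already connected.
1—3 (13): skip — 1 and 3 already connected.
0—3 (14): skip — 0 and 3 already connected.
0—5 (16): add — endpoints in different components.
MST edge set: {4—6, 3—6, 1—6, 0—1, 2—4, 5—7, 0—5}.
Of the listed edges, {0—1, 2—4} are in the MST → 2.

2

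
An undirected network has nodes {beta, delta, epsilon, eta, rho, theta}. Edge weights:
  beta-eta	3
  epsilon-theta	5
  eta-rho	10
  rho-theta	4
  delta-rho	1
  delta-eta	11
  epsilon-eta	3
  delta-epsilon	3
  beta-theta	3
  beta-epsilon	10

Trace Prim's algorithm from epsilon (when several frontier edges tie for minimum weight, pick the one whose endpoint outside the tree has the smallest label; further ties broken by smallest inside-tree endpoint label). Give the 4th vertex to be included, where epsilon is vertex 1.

eta

Prim's algorithm from epsilon:
Step 1: frontier [delta-epsilon 3, epsilon-eta 3, epsilon-theta 5, beta-epsilon 10] → take delta-epsilon (3); add delta.
Step 2: frontier [delta-rho 1, delta-eta 11, epsilon-eta 3, epsilon-theta 5, beta-epsilon 10] → take delta-rho (1); add rho.
Step 3: frontier [delta-eta 11, epsilon-eta 3, epsilon-theta 5, beta-epsilon 10, rho-theta 4, eta-rho 10] → take epsilon-eta (3); add eta.
Step 4: frontier [epsilon-theta 5, beta-epsilon 10, beta-eta 3, rho-theta 4] → take beta-eta (3); add beta.
Step 5: frontier [beta-theta 3, epsilon-theta 5, rho-theta 4] → take beta-theta (3); add theta.
Vertex order: epsilon, delta, rho, eta, beta, theta. The 4th vertex is eta.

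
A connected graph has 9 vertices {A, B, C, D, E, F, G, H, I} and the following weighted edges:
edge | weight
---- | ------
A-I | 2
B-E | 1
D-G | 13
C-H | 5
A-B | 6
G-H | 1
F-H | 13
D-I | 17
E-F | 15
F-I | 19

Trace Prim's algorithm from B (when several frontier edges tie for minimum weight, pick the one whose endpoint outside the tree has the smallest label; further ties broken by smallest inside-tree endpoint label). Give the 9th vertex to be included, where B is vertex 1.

Prim's algorithm from B:
Step 1: frontier [B-E 1, A-B 6] → take B-E (1); add E.
Step 2: frontier [A-B 6, E-F 15] → take A-B (6); add A.
Step 3: frontier [A-I 2, E-F 15] → take A-I (2); add I.
Step 4: frontier [E-F 15, D-I 17, F-I 19] → take E-F (15); add F.
Step 5: frontier [F-H 13, D-I 17] → take F-H (13); add H.
Step 6: frontier [G-H 1, C-H 5, D-I 17] → take G-H (1); add G.
Step 7: frontier [D-G 13, C-H 5, D-I 17] → take C-H (5); add C.
Step 8: frontier [D-G 13, D-I 17] → take D-G (13); add D.
Vertex order: B, E, A, I, F, H, G, C, D. The 9th vertex is D.

D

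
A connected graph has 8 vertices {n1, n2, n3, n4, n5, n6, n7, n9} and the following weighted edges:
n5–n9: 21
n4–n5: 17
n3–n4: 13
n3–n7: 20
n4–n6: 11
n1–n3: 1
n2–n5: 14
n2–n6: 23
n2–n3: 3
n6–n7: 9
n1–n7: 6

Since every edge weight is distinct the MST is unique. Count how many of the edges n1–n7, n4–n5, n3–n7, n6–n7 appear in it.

2

Kruskal's algorithm — process edges by increasing weight (ties by edge label):
n1–n3 (1): add — endpoints in different components.
n2–n3 (3): add — endpoints in different components.
n1–n7 (6): add — endpoints in different components.
n6–n7 (9): add — endpoints in different components.
n4–n6 (11): add — endpoints in different components.
n3–n4 (13): skip — n4 and n3 already connected.
n2–n5 (14): add — endpoints in different components.
n4–n5 (17): skip — n4 and n5 already connected.
n3–n7 (20): skip — n3 and n7 already connected.
n5–n9 (21): add — endpoints in different components.
MST edge set: {n1–n3, n2–n3, n1–n7, n6–n7, n4–n6, n2–n5, n5–n9}.
Of the listed edges, {n1–n7, n6–n7} are in the MST → 2.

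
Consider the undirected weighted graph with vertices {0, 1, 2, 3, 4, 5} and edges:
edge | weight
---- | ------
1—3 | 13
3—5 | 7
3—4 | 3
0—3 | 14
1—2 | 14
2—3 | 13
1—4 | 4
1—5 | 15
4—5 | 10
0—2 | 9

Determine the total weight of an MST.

Kruskal: consider edges lightest-first.
3—4 (3): add — endpoints in different components.
1—4 (4): add — endpoints in different components.
3—5 (7): add — endpoints in different components.
0—2 (9): add — endpoints in different components.
4—5 (10): skip — 4 and 5 already connected.
1—3 (13): skip — 1 and 3 already connected.
2—3 (13): add — endpoints in different components.
MST edges: 3—4, 1—4, 3—5, 0—2, 2—3; total weight 3+4+7+9+13 = 36.

36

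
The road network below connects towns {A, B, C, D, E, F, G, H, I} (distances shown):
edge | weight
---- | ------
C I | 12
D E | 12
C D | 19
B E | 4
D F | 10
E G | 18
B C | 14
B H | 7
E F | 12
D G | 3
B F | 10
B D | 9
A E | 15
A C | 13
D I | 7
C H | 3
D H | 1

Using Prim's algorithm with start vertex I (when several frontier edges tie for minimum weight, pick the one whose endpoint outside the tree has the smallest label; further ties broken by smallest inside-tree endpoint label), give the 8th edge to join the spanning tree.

Prim, starting at I.
Step 1: cheapest edge leaving the tree is D I (7); add D.
Step 2: cheapest edge leaving the tree is D H (1); add H.
Step 3: cheapest edge leaving the tree is C H (3); add C.
Step 4: cheapest edge leaving the tree is D G (3); add G.
Step 5: cheapest edge leaving the tree is B H (7); add B.
Step 6: cheapest edge leaving the tree is B E (4); add E.
Step 7: cheapest edge leaving the tree is B F (10); add F.
Step 8: cheapest edge leaving the tree is A C (13); add A.
The 8th edge added is A C.

A-C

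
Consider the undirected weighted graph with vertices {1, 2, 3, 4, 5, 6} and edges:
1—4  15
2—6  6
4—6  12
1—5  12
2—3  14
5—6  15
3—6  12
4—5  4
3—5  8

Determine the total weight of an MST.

42

Kruskal's algorithm — process edges by increasing weight (ties by edge label):
4—5 (4): add — endpoints in different components.
2—6 (6): add — endpoints in different components.
3—5 (8): add — endpoints in different components.
1—5 (12): add — endpoints in different components.
3—6 (12): add — endpoints in different components.
MST edges: 4—5, 2—6, 3—5, 1—5, 3—6; total weight 4+6+8+12+12 = 42.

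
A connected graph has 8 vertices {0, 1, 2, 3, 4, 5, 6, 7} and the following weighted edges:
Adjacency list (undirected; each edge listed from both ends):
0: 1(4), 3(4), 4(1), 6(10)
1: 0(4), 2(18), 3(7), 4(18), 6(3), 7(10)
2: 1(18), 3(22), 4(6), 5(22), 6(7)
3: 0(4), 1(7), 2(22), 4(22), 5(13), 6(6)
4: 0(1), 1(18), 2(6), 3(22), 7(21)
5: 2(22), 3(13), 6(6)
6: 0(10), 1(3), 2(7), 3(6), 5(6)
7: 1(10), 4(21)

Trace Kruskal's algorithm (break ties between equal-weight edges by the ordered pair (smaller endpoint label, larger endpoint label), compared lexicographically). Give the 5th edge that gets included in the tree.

Sort edges by weight, then run Kruskal:
0 4 (1): add — endpoints in different components.
1 6 (3): add — endpoints in different components.
0 1 (4): add — endpoints in different components.
0 3 (4): add — endpoints in different components.
2 4 (6): add — endpoints in different components.
3 6 (6): skip — 3 and 6 already connected.
5 6 (6): add — endpoints in different components.
1 3 (7): skip — 1 and 3 already connected.
2 6 (7): skip — 2 and 6 already connected.
0 6 (10): skip — 0 and 6 already connected.
1 7 (10): add — endpoints in different components.
The 5th edge added is 2 4.

2-4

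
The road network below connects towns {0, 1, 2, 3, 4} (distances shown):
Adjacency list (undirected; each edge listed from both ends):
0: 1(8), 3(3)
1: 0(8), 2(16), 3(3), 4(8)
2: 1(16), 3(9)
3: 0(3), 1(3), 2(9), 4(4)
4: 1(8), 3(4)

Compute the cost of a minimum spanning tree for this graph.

Prim's algorithm from 1:
Step 1: cheapest edge leaving the tree is 1—3 (3); add 3.
Step 2: cheapest edge leaving the tree is 0—3 (3); add 0.
Step 3: cheapest edge leaving the tree is 3—4 (4); add 4.
Step 4: cheapest edge leaving the tree is 2—3 (9); add 2.
MST edges: 1—3, 0—3, 3—4, 2—3; total weight 3+3+4+9 = 19.

19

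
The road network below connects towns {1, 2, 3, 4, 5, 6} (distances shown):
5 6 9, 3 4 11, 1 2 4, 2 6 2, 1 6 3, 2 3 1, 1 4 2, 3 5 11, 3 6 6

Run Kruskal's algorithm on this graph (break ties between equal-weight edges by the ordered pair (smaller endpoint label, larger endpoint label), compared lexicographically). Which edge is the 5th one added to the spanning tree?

5-6

Kruskal's algorithm — process edges by increasing weight (ties by edge label):
2 3 (1): add — endpoints in different components.
1 4 (2): add — endpoints in different components.
2 6 (2): add — endpoints in different components.
1 6 (3): add — endpoints in different components.
1 2 (4): skip — 1 and 2 already connected.
3 6 (6): skip — 3 and 6 already connected.
5 6 (9): add — endpoints in different components.
The 5th edge added is 5 6.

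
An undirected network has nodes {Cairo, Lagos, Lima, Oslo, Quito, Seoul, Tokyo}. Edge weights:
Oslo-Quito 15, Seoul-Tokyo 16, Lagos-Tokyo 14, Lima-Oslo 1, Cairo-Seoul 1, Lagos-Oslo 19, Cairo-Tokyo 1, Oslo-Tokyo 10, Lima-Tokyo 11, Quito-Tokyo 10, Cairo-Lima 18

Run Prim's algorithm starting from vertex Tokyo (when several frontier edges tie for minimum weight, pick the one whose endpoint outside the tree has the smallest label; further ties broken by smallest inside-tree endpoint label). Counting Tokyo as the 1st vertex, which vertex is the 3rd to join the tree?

Seoul

Prim, starting at Tokyo.
Step 1: cheapest edge leaving the tree is Cairo-Tokyo (1); add Cairo.
Step 2: cheapest edge leaving the tree is Cairo-Seoul (1); add Seoul.
Step 3: cheapest edge leaving the tree is Oslo-Tokyo (10); add Oslo.
Step 4: cheapest edge leaving the tree is Lima-Oslo (1); add Lima.
Step 5: cheapest edge leaving the tree is Quito-Tokyo (10); add Quito.
Step 6: cheapest edge leaving the tree is Lagos-Tokyo (14); add Lagos.
Vertex order: Tokyo, Cairo, Seoul, Oslo, Lima, Quito, Lagos. The 3rd vertex is Seoul.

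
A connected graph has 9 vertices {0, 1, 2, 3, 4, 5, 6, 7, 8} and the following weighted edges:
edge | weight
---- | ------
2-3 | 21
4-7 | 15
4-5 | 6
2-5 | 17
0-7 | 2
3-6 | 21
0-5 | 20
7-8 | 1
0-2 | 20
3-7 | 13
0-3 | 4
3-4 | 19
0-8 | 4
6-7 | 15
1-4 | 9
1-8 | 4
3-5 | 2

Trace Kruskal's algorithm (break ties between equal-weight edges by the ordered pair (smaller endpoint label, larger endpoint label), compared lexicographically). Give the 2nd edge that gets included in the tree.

0-7

Kruskal's algorithm — process edges by increasing weight (ties by edge label):
7-8 (1): add — endpoints in different components.
0-7 (2): add — endpoints in different components.
3-5 (2): add — endpoints in different components.
0-3 (4): add — endpoints in different components.
0-8 (4): skip — 0 and 8 already connected.
1-8 (4): add — endpoints in different components.
4-5 (6): add — endpoints in different components.
1-4 (9): skip — 1 and 4 already connected.
3-7 (13): skip — 3 and 7 already connected.
4-7 (15): skip — 4 and 7 already connected.
6-7 (15): add — endpoints in different components.
2-5 (17): add — endpoints in different components.
The 2nd edge added is 0-7.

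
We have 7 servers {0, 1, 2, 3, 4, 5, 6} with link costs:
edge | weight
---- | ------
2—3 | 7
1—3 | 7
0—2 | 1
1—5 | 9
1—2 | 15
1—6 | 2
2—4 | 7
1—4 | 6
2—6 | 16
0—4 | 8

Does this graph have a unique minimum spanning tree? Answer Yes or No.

Kruskal's algorithm — process edges by increasing weight (ties by edge label):
0—2 (1): add. Components now {0,2} {1} {3} {4} {5} {6}
1—6 (2): add. Components now {0,2} {1,6} {3} {4} {5}
1—4 (6): add. Components now {0,2} {1,4,6} {3} {5}
1—3 (7): add. Components now {0,2} {1,3,4,6} {5}
2—3 (7): add. Components now {0,1,2,3,4,6} {5}
2—4 (7): skip — 2 and 4 already connected.
0—4 (8): skip — 0 and 4 already connected.
1—5 (9): add. Components now {0,1,2,3,4,5,6}
Non-tree edge 2—4 has weight 7, equal to the heaviest edge on its tree cycle — swapping gives another MST of the same weight. Not unique.

No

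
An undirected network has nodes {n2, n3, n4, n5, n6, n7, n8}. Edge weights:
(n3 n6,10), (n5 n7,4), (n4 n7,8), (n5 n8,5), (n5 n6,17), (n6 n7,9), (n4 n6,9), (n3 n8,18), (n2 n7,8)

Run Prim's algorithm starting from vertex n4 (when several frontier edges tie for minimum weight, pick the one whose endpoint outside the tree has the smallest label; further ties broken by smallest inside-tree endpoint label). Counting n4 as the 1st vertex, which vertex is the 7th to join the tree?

Prim, starting at n4.
Step 1: frontier [n4 n7 8, n4 n6 9] → take n4 n7 (8); add n7.
Step 2: frontier [n4 n6 9, n5 n7 4, n2 n7 8, n6 n7 9] → take n5 n7 (4); add n5.
Step 3: frontier [n4 n6 9, n5 n8 5, n5 n6 17, n2 n7 8, n6 n7 9] → take n5 n8 (5); add n8.
Step 4: frontier [n4 n6 9, n5 n6 17, n2 n7 8, n6 n7 9, n3 n8 18] → take n2 n7 (8); add n2.
Step 5: frontier [n4 n6 9, n5 n6 17, n6 n7 9, n3 n8 18] → take n4 n6 (9); add n6.
Step 6: frontier [n3 n6 10, n3 n8 18] → take n3 n6 (10); add n3.
Vertex order: n4, n7, n5, n8, n2, n6, n3. The 7th vertex is n3.

n3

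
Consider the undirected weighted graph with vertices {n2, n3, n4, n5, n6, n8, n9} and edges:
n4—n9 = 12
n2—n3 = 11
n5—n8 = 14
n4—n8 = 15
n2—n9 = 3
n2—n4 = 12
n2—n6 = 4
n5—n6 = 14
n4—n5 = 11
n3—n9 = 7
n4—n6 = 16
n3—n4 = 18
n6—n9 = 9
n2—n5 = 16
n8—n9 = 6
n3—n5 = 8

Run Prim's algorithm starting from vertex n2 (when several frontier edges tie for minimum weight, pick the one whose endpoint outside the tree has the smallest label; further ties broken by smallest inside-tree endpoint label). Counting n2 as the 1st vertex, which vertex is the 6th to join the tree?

Grow the tree from n2 using Prim:
Step 1: cheapest edge leaving the tree is n2—n9 (3); add n9.
Step 2: cheapest edge leaving the tree is n2—n6 (4); add n6.
Step 3: cheapest edge leaving the tree is n8—n9 (6); add n8.
Step 4: cheapest edge leaving the tree is n3—n9 (7); add n3.
Step 5: cheapest edge leaving the tree is n3—n5 (8); add n5.
Step 6: cheapest edge leaving the tree is n4—n5 (11); add n4.
Vertex order: n2, n9, n6, n8, n3, n5, n4. The 6th vertex is n5.

n5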